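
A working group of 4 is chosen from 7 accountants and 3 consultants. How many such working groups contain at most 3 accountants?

Split by how many accountants are chosen (0 through 3).
Sum: C(7,0)·C(3,4) + C(7,1)·C(3,3) + C(7,2)·C(3,2) + C(7,3)·C(3,1) = 0 + 7 + 63 + 105 = 175.

175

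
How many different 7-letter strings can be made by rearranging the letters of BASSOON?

The 7 letters of BASSOON have repeats: O appearing twice and S appearing twice.
So there are 7! / (2!·2!) = 1260 distinguishable arrangements.

1260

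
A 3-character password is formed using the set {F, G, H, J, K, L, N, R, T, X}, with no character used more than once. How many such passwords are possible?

This is a permutation of 3 out of 10: P(10,3) = 10!/7!.
That product is 10 × 9 × 8 = 720.

720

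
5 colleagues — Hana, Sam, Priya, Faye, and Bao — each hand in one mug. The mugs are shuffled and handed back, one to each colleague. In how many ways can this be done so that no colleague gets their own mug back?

Count assignments avoiding every fixed point. For any j of the 5 colleagues fixed to their own mug, the other 5−j can be arranged in (5−j)! ways.
By inclusion–exclusion this is Σ_{j=0}^{5} (−1)^j C(5,j)·(5−j)!.
Computing: 120 − 120 + 60 − 20 + 5 − 1 = 44.

44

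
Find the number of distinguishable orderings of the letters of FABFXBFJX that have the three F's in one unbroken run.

Treat the 3 copies of F as a single block. The multiset to arrange is then {FFF, A, B, B, J, X, X}, 7 items in all.
That gives (7)!/(2!·2!) = 1260 arrangements.

1260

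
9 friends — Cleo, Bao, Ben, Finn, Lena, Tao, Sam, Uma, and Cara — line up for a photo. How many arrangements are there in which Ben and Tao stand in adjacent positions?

80640

Treat {Ben, Tao} as a single unit. There are 8 units to order, and the pair itself can be ordered 2 ways.
That gives 2 × 8! = 2 × 40320 = 80640.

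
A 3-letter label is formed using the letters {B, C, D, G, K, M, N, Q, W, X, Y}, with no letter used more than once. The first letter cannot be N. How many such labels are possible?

900

The first letter has 11−1 = 10 choices (anything except N).
The remaining 2 letters are filled from the other 10 symbols without repetition: 10 × 9 = 90.
Total: 10 × 90 = 900.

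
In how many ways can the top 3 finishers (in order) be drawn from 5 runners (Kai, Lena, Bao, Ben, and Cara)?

There are 5 choices for 1st place, 4 for 2nd, and 3 for 3rd.
That gives 5 × 4 × 3 = 60.

60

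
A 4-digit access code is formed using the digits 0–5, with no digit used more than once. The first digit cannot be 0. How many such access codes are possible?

300

The first digit has 6−1 = 5 choices (anything except 0).
The remaining 3 digits are filled from the other 5 symbols without repetition: 5 × 4 × 3 = 60.
Total: 5 × 60 = 300.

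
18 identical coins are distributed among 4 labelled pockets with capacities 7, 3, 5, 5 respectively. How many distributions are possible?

10

Without the upper bounds there are C(21,3) = 1330 ways to split 18 among 4 pockets.
Subtract solutions that violate a single cap (substitute x_i' = x_i − (cap_i+1)): x_1 ≥ 8 gives C(13,3) = 286; x_2 ≥ 4 gives C(17,3) = 680; x_3 ≥ 6 gives C(15,3) = 455; x_4 ≥ 6 gives C(15,3) = 455. Together 1876.
Add back pairs where two caps are both exceeded: 84 + 35 + 35 + 165 + 165 + 84 = 568.
Subtract triples: 1 + 1 + 0 + 10 = 12.
By inclusion–exclusion the count is 1330 − 1876 + 568 − 12 = 10.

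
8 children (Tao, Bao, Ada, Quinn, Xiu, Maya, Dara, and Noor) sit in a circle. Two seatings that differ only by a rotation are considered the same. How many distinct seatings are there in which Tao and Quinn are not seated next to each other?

All circular seatings of 8 people number (7)! = 5040.
Seatings with Tao beside Quinn: treat them as a block with 2 internal orders, giving 2 × (6)! = 1440.
Subtracting, 5040 − 1440 = 3600.

3600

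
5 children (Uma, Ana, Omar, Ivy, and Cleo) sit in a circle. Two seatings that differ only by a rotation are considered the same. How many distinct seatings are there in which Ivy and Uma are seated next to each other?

12

Treat {Ivy, Uma} as one unit (2 internal orders) and seat the resulting 4 units around the table: (3)! circular arrangements.
So 2 × (3)! = 2 × 6 = 12.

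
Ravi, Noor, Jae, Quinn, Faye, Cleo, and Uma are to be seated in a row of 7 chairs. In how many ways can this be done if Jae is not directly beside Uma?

3600

Of the 7! = 5040 arrangements, those with Jae and Uma adjacent number 2 × 6! = 1440 (treat the pair as a block with 2 internal orders).
So 5040 − 1440 = 3600 arrangements keep them apart.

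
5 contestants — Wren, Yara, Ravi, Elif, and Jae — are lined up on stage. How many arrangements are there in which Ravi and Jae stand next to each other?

48

Place the 3 others and the Ravi-Jae pair as 4 objects in a line; the pair has 2 internal arrangements.
So the count is 2·(4)! = 48.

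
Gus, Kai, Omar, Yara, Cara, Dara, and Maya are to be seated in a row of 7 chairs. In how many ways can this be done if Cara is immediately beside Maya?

1440

Treat {Cara, Maya} as a single unit. There are 6 units to order, and the pair itself can be ordered 2 ways.
So the count is 2·(6)! = 1440.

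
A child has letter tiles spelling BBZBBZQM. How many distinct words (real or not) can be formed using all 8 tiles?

Letter multiplicities in BBZBBZQM: B×4, M×1, Q×1, Z×2.
So there are 8! / (4!·2!) = 840 distinguishable arrangements.

840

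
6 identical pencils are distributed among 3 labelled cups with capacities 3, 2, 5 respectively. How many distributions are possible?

11

Ignoring the caps, the number of non-negative solutions to x_1+…+x_3 = 6 is C(8,2) = 28.
Subtract solutions that violate a single cap (substitute x_i' = x_i − (cap_i+1)): x_1 ≥ 4 gives C(4,2) = 6; x_2 ≥ 3 gives C(5,2) = 10; x_3 ≥ 6 gives C(2,2) = 1. Together 17.
No two caps can be exceeded simultaneously, so the pair terms are all 0.
By inclusion–exclusion the count is 28 − 17 + 0 = 11.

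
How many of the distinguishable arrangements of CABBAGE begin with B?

With the first slot taken by B, it remains to arrange the other 6 letters (CABAGE).
Those 6 letters have A appearing twice, giving (6)!/(2!) = 360.

360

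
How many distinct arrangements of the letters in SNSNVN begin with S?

Fix S in the first position and arrange the remaining 5 letters.
Those 5 letters have N appearing 3 times, giving (5)!/(3!) = 20.

20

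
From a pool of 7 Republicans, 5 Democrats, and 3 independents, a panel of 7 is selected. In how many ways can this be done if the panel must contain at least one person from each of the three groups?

5516

Total 7-person selections from all 15: C(15,7) = 6435.
Subtract selections that omit an entire group: no Republicans → C(8,7) = 8; no Democrats → C(10,7) = 120; no independents → C(12,7) = 792.
Add back selections omitting two groups (i.e. drawn from a single group): C(7,7) + C(5,7) + C(3,7) = 1.
By inclusion–exclusion: 6435 − 920 + 1 = 5516.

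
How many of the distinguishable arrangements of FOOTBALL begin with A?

1260

Fix A in the first position and arrange the remaining 7 letters.
Those 7 letters have L appearing twice and O appearing twice, giving (7)!/(2!·2!) = 1260.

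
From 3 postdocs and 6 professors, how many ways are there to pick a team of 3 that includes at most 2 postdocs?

Split by how many postdocs are chosen (0 through 2).
Sum: C(3,0)·C(6,3) + C(3,1)·C(6,2) + C(3,2)·C(6,1) = 20 + 45 + 18 = 83.

83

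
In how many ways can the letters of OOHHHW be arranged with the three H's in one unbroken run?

12

Treat the 3 copies of H as a single block. The multiset to arrange is then {HHH, O, O, W}, 4 items in all.
That gives (4)!/(2!) = 12 arrangements.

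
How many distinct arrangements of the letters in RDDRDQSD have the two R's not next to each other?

Total arrangements of RDDRDQSD: 8!/(4!·2!) = 840.
Arrangements with the R's together: treat RR as one letter, giving (7)!/(4!) = 210.
Hence 840 − 210 = 630.

630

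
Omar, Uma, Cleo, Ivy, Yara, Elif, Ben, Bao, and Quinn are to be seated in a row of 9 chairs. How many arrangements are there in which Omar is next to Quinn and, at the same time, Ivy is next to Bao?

20160

Treat {Omar,Quinn} as one block (2 orders) and {Ivy,Bao} as another (2 orders).
That leaves 7 units to arrange: 2 × 2 × 7! = 4 × 5040 = 20160.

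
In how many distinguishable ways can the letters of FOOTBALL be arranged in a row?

10080

Letter multiplicities in FOOTBALL: A×1, B×1, F×1, L×2, O×2, T×1.
So there are 8! / (2!·2!) = 10080 distinguishable arrangements.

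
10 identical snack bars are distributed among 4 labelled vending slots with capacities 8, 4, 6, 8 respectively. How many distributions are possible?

202

Ignoring the caps, the number of non-negative solutions to x_1+…+x_4 = 10 is C(13,3) = 286.
Subtract solutions that violate a single cap (substitute x_i' = x_i − (cap_i+1)): x_1 ≥ 9 gives C(4,3) = 4; x_2 ≥ 5 gives C(8,3) = 56; x_3 ≥ 7 gives C(6,3) = 20; x_4 ≥ 9 gives C(4,3) = 4. Together 84.
No two caps can be exceeded simultaneously, so the pair terms are all 0.
By inclusion–exclusion the count is 286 − 84 + 0 = 202.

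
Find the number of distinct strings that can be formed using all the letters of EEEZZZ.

The 6 letters of EEEZZZ have repeats: E appearing 3 times and Z appearing 3 times.
Dividing 6! = 720 by 3!·3! = 36 for the repeated letters gives 20.

20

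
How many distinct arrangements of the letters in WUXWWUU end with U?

With the last slot taken by U, it remains to arrange the other 6 letters (WXWWUU).
Those 6 letters have U appearing twice and W appearing 3 times, giving (6)!/(3!·2!) = 60.

60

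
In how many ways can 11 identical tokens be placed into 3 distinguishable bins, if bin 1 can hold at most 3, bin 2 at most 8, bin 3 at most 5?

By stars and bars, unrestricted non-negative solutions to x_1+…+x_3 = 11 number C(11+2,2) = 78.
Subtract solutions that violate a single cap (substitute x_i' = x_i − (cap_i+1)): x_1 ≥ 4 gives C(9,2) = 36; x_2 ≥ 9 gives C(4,2) = 6; x_3 ≥ 6 gives C(7,2) = 21. Together 63.
Add back pairs where two caps are both exceeded: 0 + 3 + 0 = 3.
By inclusion–exclusion the count is 78 − 63 + 3 = 18.

18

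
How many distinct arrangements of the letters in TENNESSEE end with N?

840

With the last slot taken by N, it remains to arrange the other 8 letters (TENESSEE).
Those 8 letters have E appearing 4 times and S appearing twice, giving (8)!/(4!·2!) = 840.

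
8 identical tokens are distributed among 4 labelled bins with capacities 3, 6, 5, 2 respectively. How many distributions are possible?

64

Without the upper bounds there are C(11,3) = 165 ways to split 8 among 4 bins.
Subtract solutions that violate a single cap (substitute x_i' = x_i − (cap_i+1)): x_1 ≥ 4 gives C(7,3) = 35; x_2 ≥ 7 gives C(4,3) = 4; x_3 ≥ 6 gives C(5,3) = 10; x_4 ≥ 3 gives C(8,3) = 56. Together 105.
Add back pairs where two caps are both exceeded: 0 + 0 + 4 + 0 + 0 + 0 = 4.
By inclusion–exclusion the count is 165 − 105 + 4 = 64.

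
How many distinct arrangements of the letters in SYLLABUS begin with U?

With the first slot taken by U, it remains to arrange the other 7 letters (SYLLABS).
Those 7 letters have L appearing twice and S appearing twice, giving (7)!/(2!·2!) = 1260.

1260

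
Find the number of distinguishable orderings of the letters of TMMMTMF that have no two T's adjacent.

There are 7!/(4!·2!) = 105 arrangements of TMMMTMF in total.
Arrangements with the T's together: treat TT as one letter, giving (6)!/(4!) = 30.
Subtracting, 105 − 30 = 75 arrangements keep the T's apart.

75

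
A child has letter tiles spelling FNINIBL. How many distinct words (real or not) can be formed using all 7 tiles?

1260

Letter multiplicities in FNINIBL: B×1, F×1, I×2, L×1, N×2.
Dividing 7! = 5040 by 2!·2! = 4 for the repeated letters gives 1260.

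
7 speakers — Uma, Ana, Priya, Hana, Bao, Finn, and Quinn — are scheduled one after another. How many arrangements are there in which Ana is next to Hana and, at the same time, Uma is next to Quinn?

480

Treat {Ana,Hana} as one block (2 orders) and {Uma,Quinn} as another (2 orders).
That leaves 5 units to arrange: 2 × 2 × 5! = 4 × 120 = 480.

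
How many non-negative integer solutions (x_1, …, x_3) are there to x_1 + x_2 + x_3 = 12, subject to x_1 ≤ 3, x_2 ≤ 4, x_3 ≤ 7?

Without the upper bounds there are C(14,2) = 91 ways to split 12 among 3 variables.
Subtract solutions that violate a single cap (substitute x_i' = x_i − (cap_i+1)): x_1 ≥ 4 gives C(10,2) = 45; x_2 ≥ 5 gives C(9,2) = 36; x_3 ≥ 8 gives C(6,2) = 15. Together 96.
Add back pairs where two caps are both exceeded: 10 + 1 + 0 = 11.
By inclusion–exclusion the count is 91 − 96 + 11 = 6.

6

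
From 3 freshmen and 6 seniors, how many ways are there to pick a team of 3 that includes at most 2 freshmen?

83

Split by how many freshmen are chosen (0 through 2).
Sum: C(3,0)·C(6,3) + C(3,1)·C(6,2) + C(3,2)·C(6,1) = 20 + 45 + 18 = 83.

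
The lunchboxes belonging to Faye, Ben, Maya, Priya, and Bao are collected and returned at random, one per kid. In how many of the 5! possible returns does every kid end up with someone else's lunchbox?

This is the derangement count D_5: permutations of 5 items with no fixed point.
By inclusion–exclusion this is Σ_{j=0}^{5} (−1)^j C(5,j)·(5−j)!.
Computing: 120 − 120 + 60 − 20 + 5 − 1 = 44.

44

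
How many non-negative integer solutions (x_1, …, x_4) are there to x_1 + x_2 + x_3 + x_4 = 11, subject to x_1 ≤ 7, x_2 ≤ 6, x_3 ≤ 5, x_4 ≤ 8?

243

By stars and bars, unrestricted non-negative solutions to x_1+…+x_4 = 11 number C(11+3,3) = 364.
Subtract solutions that violate a single cap (substitute x_i' = x_i − (cap_i+1)): x_1 ≥ 8 gives C(6,3) = 20; x_2 ≥ 7 gives C(7,3) = 35; x_3 ≥ 6 gives C(8,3) = 56; x_4 ≥ 9 gives C(5,3) = 10. Together 121.
No two caps can be exceeded simultaneously, so the pair terms are all 0.
By inclusion–exclusion the count is 364 − 121 + 0 = 243.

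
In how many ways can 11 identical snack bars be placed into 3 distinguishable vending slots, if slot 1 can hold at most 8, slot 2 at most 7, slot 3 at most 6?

Without the upper bounds there are C(13,2) = 78 ways to split 11 among 3 vending slots.
Subtract solutions that violate a single cap (substitute x_i' = x_i − (cap_i+1)): x_1 ≥ 9 gives C(4,2) = 6; x_2 ≥ 8 gives C(5,2) = 10; x_3 ≥ 7 gives C(6,2) = 15. Together 31.
No two caps can be exceeded simultaneously, so the pair terms are all 0.
By inclusion–exclusion the count is 78 − 31 + 0 = 47.

47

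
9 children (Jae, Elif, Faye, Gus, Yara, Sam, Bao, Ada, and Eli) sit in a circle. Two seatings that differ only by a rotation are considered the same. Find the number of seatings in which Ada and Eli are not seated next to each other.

30240

All circular seatings of 9 people number (8)! = 40320.
Seatings with Ada beside Eli: treat them as a block with 2 internal orders, giving 2 × (7)! = 10080.
Subtracting, 40320 − 10080 = 30240.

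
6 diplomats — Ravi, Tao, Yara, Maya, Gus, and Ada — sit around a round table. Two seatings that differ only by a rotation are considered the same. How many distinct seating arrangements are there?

120

Around a circle, 6 distinct people have 6!/6 = (5)! = 120 rotationally distinct seatings.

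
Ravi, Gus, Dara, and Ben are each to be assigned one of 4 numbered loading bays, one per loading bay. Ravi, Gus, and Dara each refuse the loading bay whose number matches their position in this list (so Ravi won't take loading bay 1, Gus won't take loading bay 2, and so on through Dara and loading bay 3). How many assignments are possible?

Let Aᵢ (for i ∈ {1, 2, 3}) be the placements that put person i in their forbidden loading bay. Any j of these fix j positions, leaving (4−j)! ways to fill the rest, and there are C(3,j) ways to pick which j.
By inclusion–exclusion, the number of valid placements is Σ_{j=0}^{3} (−1)^j C(3,j)·(4−j)!.
Computing: 24 − 18 + 6 − 1 = 11.

11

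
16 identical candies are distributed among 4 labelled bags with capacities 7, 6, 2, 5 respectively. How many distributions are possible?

31

By stars and bars, unrestricted non-negative solutions to x_1+…+x_4 = 16 number C(16+3,3) = 969.
Subtract solutions that violate a single cap (substitute x_i' = x_i − (cap_i+1)): x_1 ≥ 8 gives C(11,3) = 165; x_2 ≥ 7 gives C(12,3) = 220; x_3 ≥ 3 gives C(16,3) = 560; x_4 ≥ 6 gives C(13,3) = 286. Together 1231.
Add back pairs where two caps are both exceeded: 4 + 56 + 10 + 84 + 20 + 120 = 294.
Subtract triples: 0 + 0 + 0 + 1 = 1.
By inclusion–exclusion the count is 969 − 1231 + 294 − 1 = 31.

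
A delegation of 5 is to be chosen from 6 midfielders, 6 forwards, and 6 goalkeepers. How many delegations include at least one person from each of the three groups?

Unrestricted: C(18,5) = 8568 ways to pick any 5 of the 18.
Selections missing a whole group: no midfielders → C(12,5) = 792; no forwards → C(12,5) = 792; no goalkeepers → C(12,5) = 792.
Add back selections omitting two groups (i.e. drawn from a single group): C(6,5) + C(6,5) + C(6,5) = 18.
By inclusion–exclusion: 8568 − 2376 + 18 = 6210.

6210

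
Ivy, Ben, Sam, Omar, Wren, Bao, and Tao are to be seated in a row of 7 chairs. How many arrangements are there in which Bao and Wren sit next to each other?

Treat {Bao, Wren} as a single unit. There are 6 units to order, and the pair itself can be ordered 2 ways.
So the count is 2·(6)! = 1440.

1440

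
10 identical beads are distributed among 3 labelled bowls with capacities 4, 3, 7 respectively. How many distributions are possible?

Without the upper bounds there are C(12,2) = 66 ways to split 10 among 3 bowls.
Subtract solutions that violate a single cap (substitute x_i' = x_i − (cap_i+1)): x_1 ≥ 5 gives C(7,2) = 21; x_2 ≥ 4 gives C(8,2) = 28; x_3 ≥ 8 gives C(4,2) = 6. Together 55.
Add back pairs where two caps are both exceeded: 3 + 0 + 0 = 3.
By inclusion–exclusion the count is 66 − 55 + 3 = 14.

14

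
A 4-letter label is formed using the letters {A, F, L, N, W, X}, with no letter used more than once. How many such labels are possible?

360

Choose and order 4 of the 6 symbols: the first letter has 6 options, the next 5, then 4, 3.
6 × 5 × 4 × 3 = 360.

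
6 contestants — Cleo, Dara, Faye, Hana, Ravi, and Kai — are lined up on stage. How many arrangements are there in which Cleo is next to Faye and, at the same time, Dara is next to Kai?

Treat {Cleo,Faye} as one block (2 orders) and {Dara,Kai} as another (2 orders).
That leaves 4 units to arrange: 2 × 2 × 4! = 4 × 24 = 96.

96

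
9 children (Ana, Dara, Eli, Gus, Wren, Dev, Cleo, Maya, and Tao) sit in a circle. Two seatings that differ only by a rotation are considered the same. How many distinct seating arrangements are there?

40320

Around a circle, 9 distinct people have 9!/9 = (8)! = 40320 rotationally distinct seatings.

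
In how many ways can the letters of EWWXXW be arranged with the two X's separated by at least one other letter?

40

There are 6!/(3!·2!) = 60 arrangements of EWWXXW in total.
Arrangements with the X's together: treat XX as one letter, giving (5)!/(3!) = 20.
Subtracting, 60 − 20 = 40 arrangements keep the X's apart.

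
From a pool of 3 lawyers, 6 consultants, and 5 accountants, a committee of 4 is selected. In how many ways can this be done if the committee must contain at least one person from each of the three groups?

495

Unrestricted: C(14,4) = 1001 ways to pick any 4 of the 14.
Subtract selections that omit an entire group: no lawyers → C(11,4) = 330; no consultants → C(8,4) = 70; no accountants → C(9,4) = 126.
Add back selections omitting two groups (i.e. drawn from a single group): C(3,4) + C(6,4) + C(5,4) = 20.
By inclusion–exclusion: 1001 − 526 + 20 = 495.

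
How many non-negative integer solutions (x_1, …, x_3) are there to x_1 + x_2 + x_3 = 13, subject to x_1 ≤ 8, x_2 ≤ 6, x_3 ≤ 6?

34

By stars and bars, unrestricted non-negative solutions to x_1+…+x_3 = 13 number C(13+2,2) = 105.
Subtract solutions that violate a single cap (substitute x_i' = x_i − (cap_i+1)): x_1 ≥ 9 gives C(6,2) = 15; x_2 ≥ 7 gives C(8,2) = 28; x_3 ≥ 7 gives C(8,2) = 28. Together 71.
No two caps can be exceeded simultaneously, so the pair terms are all 0.
By inclusion–exclusion the count is 105 − 71 + 0 = 34.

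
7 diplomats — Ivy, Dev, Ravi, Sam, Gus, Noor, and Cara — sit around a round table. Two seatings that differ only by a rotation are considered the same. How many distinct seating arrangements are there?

Fix one person's seat to break rotational symmetry; the remaining 6 people can be arranged in (6)! = 720 ways.

720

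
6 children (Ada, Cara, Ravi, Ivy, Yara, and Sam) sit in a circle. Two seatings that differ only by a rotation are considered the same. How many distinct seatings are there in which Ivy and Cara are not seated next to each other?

72

All circular seatings of 6 people number (5)! = 120.
Those with Ivy next to Cara: fuse the pair into one unit and seat 5 units around a circle — 2·(4)! = 48.
Subtracting, 120 − 48 = 72.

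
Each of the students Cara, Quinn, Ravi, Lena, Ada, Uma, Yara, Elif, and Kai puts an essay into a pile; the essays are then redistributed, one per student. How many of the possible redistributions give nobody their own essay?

Let Aᵢ be the assignments in which student i gets their own essay. We want the size of the complement of A₁∪…∪A_9.
By inclusion–exclusion this is Σ_{j=0}^{9} (−1)^j C(9,j)·(9−j)!.
Computing: 362880 − 362880 + 181440 − 60480 + 15120 − 3024 + 504 − 72 + 9 − 1 = 133496.

133496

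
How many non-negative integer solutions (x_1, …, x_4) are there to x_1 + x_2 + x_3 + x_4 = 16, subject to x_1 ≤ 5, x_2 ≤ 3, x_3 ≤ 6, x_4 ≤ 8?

73

Ignoring the caps, the number of non-negative solutions to x_1+…+x_4 = 16 is C(19,3) = 969.
Subtract solutions that violate a single cap (substitute x_i' = x_i − (cap_i+1)): x_1 ≥ 6 gives C(13,3) = 286; x_2 ≥ 4 gives C(15,3) = 455; x_3 ≥ 7 gives C(12,3) = 220; x_4 ≥ 9 gives C(10,3) = 120. Together 1081.
Add back pairs where two caps are both exceeded: 84 + 20 + 4 + 56 + 20 + 1 = 185.
By inclusion–exclusion the count is 969 − 1081 + 185 = 73.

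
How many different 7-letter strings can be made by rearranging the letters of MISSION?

1260

The 7 letters of MISSION have repeats: I appearing twice and S appearing twice.
Dividing 7! = 5040 by 2!·2! = 4 for the repeated letters gives 1260.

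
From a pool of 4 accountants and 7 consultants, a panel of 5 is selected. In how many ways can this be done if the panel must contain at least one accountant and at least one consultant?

441

Unrestricted: C(11,5) = 462 ways to pick any 5 of the 11.
Selections missing a whole group: no accountants → C(7,5) = 21; no consultants → C(4,5) = 0.
Both groups omitted at once is impossible, so 462 − 21 = 441.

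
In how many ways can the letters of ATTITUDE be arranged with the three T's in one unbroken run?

720

Treat the 3 copies of T as a single block. The multiset to arrange is then {TTT, A, D, E, I, U}, 6 items in all.
All 6 items are distinct, so there are (6)! = 720 arrangements.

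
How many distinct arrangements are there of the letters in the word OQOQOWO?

Letter multiplicities in OQOQOWO: O×4, Q×2, W×1.
Dividing 7! = 5040 by 4!·2! = 48 for the repeated letters gives 105.

105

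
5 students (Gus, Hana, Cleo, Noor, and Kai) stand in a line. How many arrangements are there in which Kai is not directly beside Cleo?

72

Of the 5! = 120 arrangements, those with Kai and Cleo adjacent number 2 × 4! = 48 (treat the pair as a block with 2 internal orders).
Complementary counting: 120 − 48 = 72.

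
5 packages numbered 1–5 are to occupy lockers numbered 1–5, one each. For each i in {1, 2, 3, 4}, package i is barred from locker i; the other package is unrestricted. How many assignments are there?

Let Aᵢ (for 1 ≤ i ≤ 4) be the placements that put package i in its forbidden locker. Any j of these fix j positions, leaving (5−j)! ways to fill the rest, and there are C(4,j) ways to pick which j.
By inclusion–exclusion, the number of valid placements is Σ_{j=0}^{4} (−1)^j C(4,j)·(5−j)!.
Computing: 120 − 96 + 36 − 8 + 1 = 53.

53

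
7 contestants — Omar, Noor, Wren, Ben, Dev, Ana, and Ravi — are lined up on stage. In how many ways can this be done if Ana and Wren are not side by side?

Of the 7! = 5040 arrangements, those with Ana and Wren adjacent number 2 × 6! = 1440 (treat the pair as a block with 2 internal orders).
Complementary counting: 5040 − 1440 = 3600.

3600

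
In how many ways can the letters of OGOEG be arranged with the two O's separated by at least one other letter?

There are 5!/(2!·2!) = 30 arrangements of OGOEG in total.
If the two O's are adjacent, glue them into one block, leaving 4 items to arrange: (4)!/(2!) = 12 ways.
Subtracting, 30 − 12 = 18 arrangements keep the O's apart.

18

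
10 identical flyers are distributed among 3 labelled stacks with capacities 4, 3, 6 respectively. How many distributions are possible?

Ignoring the caps, the number of non-negative solutions to x_1+…+x_3 = 10 is C(12,2) = 66.
Subtract solutions that violate a single cap (substitute x_i' = x_i − (cap_i+1)): x_1 ≥ 5 gives C(7,2) = 21; x_2 ≥ 4 gives C(8,2) = 28; x_3 ≥ 7 gives C(5,2) = 10. Together 59.
Add back pairs where two caps are both exceeded: 3 + 0 + 0 = 3.
By inclusion–exclusion the count is 66 − 59 + 3 = 10.

10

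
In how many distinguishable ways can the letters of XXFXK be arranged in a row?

Letter multiplicities in XXFXK: F×1, K×1, X×3.
So there are 5! / (3!) = 20 distinguishable arrangements.

20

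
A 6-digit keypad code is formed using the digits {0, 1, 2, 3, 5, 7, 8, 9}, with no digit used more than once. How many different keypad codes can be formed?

With no repetition, fill the 6 digits in order: 8 choices, then 7, down to 3.
That product is 8 × 7 × 6 × 5 × 4 × 3 = 20160.

20160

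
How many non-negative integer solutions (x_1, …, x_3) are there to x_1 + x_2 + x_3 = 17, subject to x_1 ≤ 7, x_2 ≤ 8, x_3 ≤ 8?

28

Ignoring the caps, the number of non-negative solutions to x_1+…+x_3 = 17 is C(19,2) = 171.
Subtract solutions that violate a single cap (substitute x_i' = x_i − (cap_i+1)): x_1 ≥ 8 gives C(11,2) = 55; x_2 ≥ 9 gives C(10,2) = 45; x_3 ≥ 9 gives C(10,2) = 45. Together 145.
Add back pairs where two caps are both exceeded: 1 + 1 + 0 = 2.
By inclusion–exclusion the count is 171 − 145 + 2 = 28.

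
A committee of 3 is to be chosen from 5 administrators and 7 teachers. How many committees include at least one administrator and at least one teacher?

With no constraint there are C(12,3) = 220 possible selections.
Subtract selections that omit an entire group: no administrators → C(7,3) = 35; no teachers → C(5,3) = 10.
Both groups omitted at once is impossible, so 220 − 45 = 175.

175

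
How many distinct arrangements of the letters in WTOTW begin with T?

With the first slot taken by T, it remains to arrange the other 4 letters (WOTW).
Those 4 letters have W appearing twice, giving (4)!/(2!) = 12.

12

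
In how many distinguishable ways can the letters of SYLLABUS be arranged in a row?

The 8 letters of SYLLABUS have repeats: L appearing twice and S appearing twice.
Dividing 8! = 40320 by 2!·2! = 4 for the repeated letters gives 10080.

10080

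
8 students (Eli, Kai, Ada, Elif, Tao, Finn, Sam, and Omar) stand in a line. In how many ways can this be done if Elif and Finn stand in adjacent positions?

10080

Glue Elif and Finn into one block (2 internal orders), leaving 7 units to arrange in a row.
That gives 2 × 7! = 2 × 5040 = 10080.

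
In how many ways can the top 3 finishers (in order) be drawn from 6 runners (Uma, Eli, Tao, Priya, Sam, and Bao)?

There are 6 choices for 1st place, 5 for 2nd, and 4 for 3rd.
That gives 6 × 5 × 4 = 120.

120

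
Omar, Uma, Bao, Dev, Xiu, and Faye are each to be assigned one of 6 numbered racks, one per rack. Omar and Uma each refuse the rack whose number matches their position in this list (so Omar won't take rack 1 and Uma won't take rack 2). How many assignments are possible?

504

Let Aᵢ (for i ∈ {1, 2}) be the placements that put person i in their forbidden rack. Any j of these fix j positions, leaving (6−j)! ways to fill the rest, and there are C(2,j) ways to pick which j.
By inclusion–exclusion, the number of valid placements is Σ_{j=0}^{2} (−1)^j C(2,j)·(6−j)!.
Computing: 720 − 240 + 24 = 504.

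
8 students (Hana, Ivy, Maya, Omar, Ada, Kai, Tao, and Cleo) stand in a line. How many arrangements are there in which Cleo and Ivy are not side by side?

There are 8! = 40320 arrangements in all. If Cleo and Ivy are adjacent, merging them into one block gives 2·(7)! = 10080 arrangements.
So 40320 − 10080 = 30240 arrangements keep them apart.

30240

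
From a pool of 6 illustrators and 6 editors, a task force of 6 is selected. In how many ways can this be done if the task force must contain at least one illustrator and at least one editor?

922

With no constraint there are C(12,6) = 924 possible selections.
Selections missing a whole group: no illustrators → C(6,6) = 1; no editors → C(6,6) = 1.
Both groups omitted at once is impossible, so 924 − 2 = 922.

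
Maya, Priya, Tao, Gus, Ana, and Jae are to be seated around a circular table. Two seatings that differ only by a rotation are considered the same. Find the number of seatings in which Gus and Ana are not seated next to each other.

All circular seatings of 6 people number (5)! = 120.
Those with Gus next to Ana: fuse the pair into one unit and seat 5 units around a circle — 2·(4)! = 48.
Subtracting, 120 − 48 = 72.

72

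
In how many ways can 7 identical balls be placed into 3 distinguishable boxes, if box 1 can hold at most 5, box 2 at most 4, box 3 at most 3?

17

Without the upper bounds there are C(9,2) = 36 ways to split 7 among 3 boxes.
Subtract solutions that violate a single cap (substitute x_i' = x_i − (cap_i+1)): x_1 ≥ 6 gives C(3,2) = 3; x_2 ≥ 5 gives C(4,2) = 6; x_3 ≥ 4 gives C(5,2) = 10. Together 19.
No two caps can be exceeded simultaneously, so the pair terms are all 0.
By inclusion–exclusion the count is 36 − 19 + 0 = 17.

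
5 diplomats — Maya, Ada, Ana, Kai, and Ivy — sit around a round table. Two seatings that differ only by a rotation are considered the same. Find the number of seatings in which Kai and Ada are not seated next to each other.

Without the restriction there are (4)! = 24 seatings.
Seatings with Kai beside Ada: treat them as a block with 2 internal orders, giving 2 × (3)! = 12.
Subtracting, 24 − 12 = 12.

12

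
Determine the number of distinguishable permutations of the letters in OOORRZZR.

Letter multiplicities in OOORRZZR: O×3, R×3, Z×2.
So there are 8! / (3!·3!·2!) = 560 distinguishable arrangements.

560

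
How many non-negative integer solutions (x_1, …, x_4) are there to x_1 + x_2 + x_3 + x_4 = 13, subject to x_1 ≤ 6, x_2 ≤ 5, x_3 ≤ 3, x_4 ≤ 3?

Without the upper bounds there are C(16,3) = 560 ways to split 13 among 4 variables.
Subtract solutions that violate a single cap (substitute x_i' = x_i − (cap_i+1)): x_1 ≥ 7 gives C(9,3) = 84; x_2 ≥ 6 gives C(10,3) = 120; x_3 ≥ 4 gives C(12,3) = 220; x_4 ≥ 4 gives C(12,3) = 220. Together 644.
Add back pairs where two caps are both exceeded: 1 + 10 + 10 + 20 + 20 + 56 = 117.
By inclusion–exclusion the count is 560 − 644 + 117 = 33.

33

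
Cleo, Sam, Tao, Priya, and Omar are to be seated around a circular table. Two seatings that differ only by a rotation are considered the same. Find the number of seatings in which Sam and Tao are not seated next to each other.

Without the restriction there are (4)! = 24 seatings.
Seatings with Sam beside Tao: treat them as a block with 2 internal orders, giving 2 × (3)! = 12.
Subtracting, 24 − 12 = 12.

12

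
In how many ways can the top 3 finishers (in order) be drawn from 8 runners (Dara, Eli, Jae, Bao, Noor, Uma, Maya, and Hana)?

This is an ordered selection of 3 from 8: P(8,3).
That gives 8 × 7 × 6 = 336.

336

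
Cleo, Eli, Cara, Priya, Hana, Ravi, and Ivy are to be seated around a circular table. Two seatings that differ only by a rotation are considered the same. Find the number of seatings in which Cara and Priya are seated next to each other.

240

Glue Cara and Priya into a block (2 internal orders). Seating 6 units around a circle gives (5)! arrangements.
So 2 × (5)! = 2 × 120 = 240.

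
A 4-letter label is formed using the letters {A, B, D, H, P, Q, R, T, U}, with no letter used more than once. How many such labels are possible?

Choose and order 4 of the 9 symbols: the first letter has 9 options, the next 8, then 7, 6.
9 × 8 × 7 × 6 = 3024.

3024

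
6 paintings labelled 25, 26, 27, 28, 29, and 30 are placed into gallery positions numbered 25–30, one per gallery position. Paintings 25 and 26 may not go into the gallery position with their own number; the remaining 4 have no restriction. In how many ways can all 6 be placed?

504

Let Aᵢ (for i ∈ {25, 26}) be the placements that put painting i in its forbidden gallery position. Any j of these fix j positions, leaving (6−j)! ways to fill the rest, and there are C(2,j) ways to pick which j.
By inclusion–exclusion, the number of valid placements is Σ_{j=0}^{2} (−1)^j C(2,j)·(6−j)!.
Computing: 720 − 240 + 24 = 504.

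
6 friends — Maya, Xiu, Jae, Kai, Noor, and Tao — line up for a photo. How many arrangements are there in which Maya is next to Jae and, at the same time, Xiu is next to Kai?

96

Treat {Maya,Jae} as one block (2 orders) and {Xiu,Kai} as another (2 orders).
That leaves 4 units to arrange: 2 × 2 × 4! = 4 × 24 = 96.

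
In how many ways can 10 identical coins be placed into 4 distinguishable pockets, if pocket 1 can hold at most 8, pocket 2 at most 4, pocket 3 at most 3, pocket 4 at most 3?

Without the upper bounds there are C(13,3) = 286 ways to split 10 among 4 pockets.
Subtract solutions that violate a single cap (substitute x_i' = x_i − (cap_i+1)): x_1 ≥ 9 gives C(4,3) = 4; x_2 ≥ 5 gives C(8,3) = 56; x_3 ≥ 4 gives C(9,3) = 84; x_4 ≥ 4 gives C(9,3) = 84. Together 228.
Add back pairs where two caps are both exceeded: 0 + 0 + 0 + 4 + 4 + 10 = 18.
By inclusion–exclusion the count is 286 − 228 + 18 = 76.

76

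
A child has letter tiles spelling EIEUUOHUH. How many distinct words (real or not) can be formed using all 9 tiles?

The 9 letters of EIEUUOHUH have repeats: E appearing twice, H appearing twice, and U appearing 3 times.
The number of distinct arrangements is 9!/(3!·2!·2!) = 362880/24 = 15120.

15120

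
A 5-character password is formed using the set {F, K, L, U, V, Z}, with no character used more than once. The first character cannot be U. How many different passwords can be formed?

600

The first character has 6−1 = 5 choices (anything except U).
The remaining 4 characters are filled from the other 5 symbols without repetition: 5 × 4 × 3 × 2 = 120.
Total: 5 × 120 = 600.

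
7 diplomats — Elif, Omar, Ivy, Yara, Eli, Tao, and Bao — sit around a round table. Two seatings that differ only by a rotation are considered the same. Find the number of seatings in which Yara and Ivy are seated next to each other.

240

Treat {Yara, Ivy} as one unit (2 internal orders) and seat the resulting 6 units around the table: (5)! circular arrangements.
So 2 × (5)! = 2 × 120 = 240.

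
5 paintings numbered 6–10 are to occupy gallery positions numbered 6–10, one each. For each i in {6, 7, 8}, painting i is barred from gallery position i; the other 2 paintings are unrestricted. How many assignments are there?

Let Aᵢ (for i ∈ {6, 7, 8}) be the placements that put painting i in its forbidden gallery position. Any j of these fix j positions, leaving (5−j)! ways to fill the rest, and there are C(3,j) ways to pick which j.
By inclusion–exclusion, the number of valid placements is Σ_{j=0}^{3} (−1)^j C(3,j)·(5−j)!.
Computing: 120 − 72 + 18 − 2 = 64.

64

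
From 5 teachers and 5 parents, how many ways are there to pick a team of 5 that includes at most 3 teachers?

226

Split by how many teachers are chosen (0 through 3).
Sum: C(5,0)·C(5,5) + C(5,1)·C(5,4) + C(5,2)·C(5,3) + C(5,3)·C(5,2) = 1 + 25 + 100 + 100 = 226.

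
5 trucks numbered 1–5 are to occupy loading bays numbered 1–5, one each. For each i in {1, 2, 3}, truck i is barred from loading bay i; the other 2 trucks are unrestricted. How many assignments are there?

Let Aᵢ (for i ∈ {1, 2, 3}) be the placements that put truck i in its forbidden loading bay. Any j of these fix j positions, leaving (5−j)! ways to fill the rest, and there are C(3,j) ways to pick which j.
By inclusion–exclusion, the number of valid placements is Σ_{j=0}^{3} (−1)^j C(3,j)·(5−j)!.
Computing: 120 − 72 + 18 − 2 = 64.

64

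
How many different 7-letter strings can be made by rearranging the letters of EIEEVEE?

Letter multiplicities in EIEEVEE: E×5, I×1, V×1.
Dividing 7! = 5040 by 5! = 120 for the repeated letters gives 42.

42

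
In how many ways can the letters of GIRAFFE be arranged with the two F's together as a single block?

Treat the 2 copies of F as a single block. The multiset to arrange is then {FF, A, E, G, I, R}, 6 items in all.
All 6 items are distinct, so there are (6)! = 720 arrangements.

720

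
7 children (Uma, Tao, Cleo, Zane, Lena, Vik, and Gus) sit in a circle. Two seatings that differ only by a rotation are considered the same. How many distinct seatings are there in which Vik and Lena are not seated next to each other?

480

Without the restriction there are (6)! = 720 seatings.
Those with Vik next to Lena: fuse the pair into one unit and seat 6 units around a circle — 2·(5)! = 240.
Subtracting, 720 − 240 = 480.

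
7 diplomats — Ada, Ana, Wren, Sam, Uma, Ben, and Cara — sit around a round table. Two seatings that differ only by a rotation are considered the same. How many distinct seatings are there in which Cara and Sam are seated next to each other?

Glue Cara and Sam into a block (2 internal orders). Seating 6 units around a circle gives (5)! arrangements.
So 2 × (5)! = 2 × 120 = 240.

240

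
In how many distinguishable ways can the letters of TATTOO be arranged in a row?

The 6 letters of TATTOO have repeats: O appearing twice and T appearing 3 times.
Dividing 6! = 720 by 3!·2! = 12 for the repeated letters gives 60.

60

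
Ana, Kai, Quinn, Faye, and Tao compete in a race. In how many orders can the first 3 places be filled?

There are 5 choices for 1st place, 4 for 2nd, and 3 for 3rd.
That gives 5 × 4 × 3 = 60.

60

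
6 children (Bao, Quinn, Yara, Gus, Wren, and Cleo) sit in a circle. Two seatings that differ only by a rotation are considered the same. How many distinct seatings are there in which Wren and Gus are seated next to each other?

Glue Wren and Gus into a block (2 internal orders). Seating 5 units around a circle gives (4)! arrangements.
So 2 × (4)! = 2 × 24 = 48.

48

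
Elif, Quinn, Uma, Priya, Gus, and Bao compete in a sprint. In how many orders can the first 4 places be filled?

There are 6 choices for 1st place, 5 for 2nd, and so on down to 3 for position 4.
That gives 6 × 5 × 4 × 3 = 360.

360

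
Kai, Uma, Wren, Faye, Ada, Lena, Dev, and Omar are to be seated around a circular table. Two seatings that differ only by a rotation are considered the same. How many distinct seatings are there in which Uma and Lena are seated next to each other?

Glue Uma and Lena into a block (2 internal orders). Seating 7 units around a circle gives (6)! arrangements.
So 2 × (6)! = 2 × 720 = 1440.

1440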